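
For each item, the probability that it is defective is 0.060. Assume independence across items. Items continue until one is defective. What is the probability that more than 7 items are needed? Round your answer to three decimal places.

0.648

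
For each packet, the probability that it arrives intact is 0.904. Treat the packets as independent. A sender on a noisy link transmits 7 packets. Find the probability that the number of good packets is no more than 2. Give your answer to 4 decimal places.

0.0001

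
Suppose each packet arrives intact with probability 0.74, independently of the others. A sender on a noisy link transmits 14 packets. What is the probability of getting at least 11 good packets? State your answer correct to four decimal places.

0.4864

X ~ Binomial(14, 0.74); P(X ≥ 11) = Σ C(14,k) p^k (1−p)^(14−k) over k:
  k=11: C(14,11)·0.74^11·0.26^3 = 0.233115
  k=12: C(14,12)·0.74^12·0.26^2 = 0.165870
  k=13: C(14,13)·0.74^13·0.26^1 = 0.072630
  k=14: C(14,14)·0.74^14·0.26^0 = 0.014765
Total = 0.486380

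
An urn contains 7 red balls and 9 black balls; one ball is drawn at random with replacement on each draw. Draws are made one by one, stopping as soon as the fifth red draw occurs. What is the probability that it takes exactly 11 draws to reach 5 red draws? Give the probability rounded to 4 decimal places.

0.1066

Y = trial on which the fifth success occurs; negative binomial, r=5, p=0.4375.
P(Y=11) = C(10,4) · p^5 · (1−p)^6
= 210 · 0.016028 · 0.031676 = 0.106621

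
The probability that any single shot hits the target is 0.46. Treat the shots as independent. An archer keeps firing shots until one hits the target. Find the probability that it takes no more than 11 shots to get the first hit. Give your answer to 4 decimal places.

Y = number of shots to the first success; geometric, p = 0.46.
P(Y ≤ 11) = 1 − (1−p)^11 = 1 − 0.001138 = 0.998862

0.9989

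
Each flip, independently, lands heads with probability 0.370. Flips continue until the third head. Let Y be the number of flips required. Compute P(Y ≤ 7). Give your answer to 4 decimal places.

0.5134

Finishing within 7 flips ⇔ at least 3 successes in the first 7. With X ~ Binomial(7, 0.37), P(Y ≤ 7) = 1 − P(X ≤ 2).
  k=0: C(7,0)·0.37^0·0.63^7 = 0.039390
  k=1: C(7,1)·0.37^1·0.63^6 = 0.161936
  k=2: C(7,2)·0.37^2·0.63^5 = 0.285316
1 − 0.486641 = 0.513359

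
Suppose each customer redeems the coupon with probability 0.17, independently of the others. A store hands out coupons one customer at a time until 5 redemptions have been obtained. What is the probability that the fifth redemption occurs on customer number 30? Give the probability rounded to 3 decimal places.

Y = trial on which the fifth success occurs; negative binomial, r=5, p=0.17.
P(Y=30) = C(29,4) · p^5 · (1−p)^25
= 23751 · 0.00014199 · 0.0094831 = 0.03198

0.032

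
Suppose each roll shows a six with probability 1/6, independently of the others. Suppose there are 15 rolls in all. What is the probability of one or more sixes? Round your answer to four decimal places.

P(at least one) = 1 − P(none) = 1 − (1 − 0.166667)^15
= 1 − 0.064905 = 0.935095

0.9351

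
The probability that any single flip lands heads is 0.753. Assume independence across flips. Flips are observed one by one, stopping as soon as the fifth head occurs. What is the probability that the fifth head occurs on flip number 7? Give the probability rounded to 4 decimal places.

Y = trial on which the fifth success occurs; negative binomial, r=5, p=0.753.
P(Y=7) = C(6,4) · p^5 · (1−p)^2
= 15 · 0.24209 · 0.061009 = 0.221544

0.2215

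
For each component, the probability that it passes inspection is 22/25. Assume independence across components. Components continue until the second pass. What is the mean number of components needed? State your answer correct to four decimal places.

2.2727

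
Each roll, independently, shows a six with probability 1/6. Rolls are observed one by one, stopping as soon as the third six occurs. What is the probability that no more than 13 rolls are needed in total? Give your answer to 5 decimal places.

Finishing within 13 rolls ⇔ at least 3 successes in the first 13. With X ~ Binomial(13, 0.166667), P(Y ≤ 13) = 1 − P(X ≤ 2).
  k=0: C(13,0)·0.166667^0·0.833333^13 = 0.0934639
  k=1: C(13,1)·0.166667^1·0.833333^12 = 0.2430061
  k=2: C(13,2)·0.166667^2·0.833333^11 = 0.2916073
1 − 0.6280773 = 0.3719227

0.37192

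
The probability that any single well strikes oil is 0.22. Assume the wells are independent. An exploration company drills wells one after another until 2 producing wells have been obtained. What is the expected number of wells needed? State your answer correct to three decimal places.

Y = total wells until the second success; negative binomial with r=2, p=0.22.
E[Y] = r / p = 2 / 0.22 = 9.09091

9.091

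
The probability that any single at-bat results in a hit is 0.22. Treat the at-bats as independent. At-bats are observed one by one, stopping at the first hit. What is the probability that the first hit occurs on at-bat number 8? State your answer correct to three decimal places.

Geometric (trials to first success), p = 0.22.
P(Y = 8) = (1−p)^7 · p = 0.17566 · 0.22 = 0.03864

0.039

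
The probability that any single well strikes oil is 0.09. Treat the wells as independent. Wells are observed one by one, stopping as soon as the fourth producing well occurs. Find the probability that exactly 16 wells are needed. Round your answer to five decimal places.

0.00963

Y = trial on which the fourth success occurs; negative binomial, r=4, p=0.09.
P(Y=16) = C(15,3) · p^4 · (1−p)^12
= 455 · 6.561e-05 · 0.32248 = 0.0096267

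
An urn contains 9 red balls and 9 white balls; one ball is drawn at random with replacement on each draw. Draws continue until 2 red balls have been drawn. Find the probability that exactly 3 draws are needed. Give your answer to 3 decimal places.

0.250

Y = trial on which the second success occurs; negative binomial, r=2, p=0.50.
P(Y=3) = C(2,1) · p^2 · (1−p)^1
= 2 · 0.25 · 0.5 = 0.25000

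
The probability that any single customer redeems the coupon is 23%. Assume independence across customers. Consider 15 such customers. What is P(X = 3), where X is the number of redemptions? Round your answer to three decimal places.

X ~ Binomial(n=15, p=0.23).
P(X=3) = C(15,3) · p^3 · (1−p)^12
= 455 · 0.012167 · 0.04344 = 0.24048

0.240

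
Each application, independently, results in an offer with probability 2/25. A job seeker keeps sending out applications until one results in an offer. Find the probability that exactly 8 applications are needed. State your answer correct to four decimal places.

0.0446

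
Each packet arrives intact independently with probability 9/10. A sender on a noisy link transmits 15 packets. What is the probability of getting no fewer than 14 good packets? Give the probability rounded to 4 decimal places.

0.5490

X ~ Binomial(15, 0.90); P(X ≥ 14) = Σ C(15,k) p^k (1−p)^(15−k) over k:
  k=14: C(15,14)·0.90^14·0.10^1 = 0.343152
  k=15: C(15,15)·0.90^15·0.10^0 = 0.205891
Total = 0.549043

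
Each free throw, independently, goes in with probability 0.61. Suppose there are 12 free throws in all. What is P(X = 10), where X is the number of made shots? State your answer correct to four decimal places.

X ~ Binomial(n=12, p=0.61).
P(X=10) = C(12,10) · p^10 · (1−p)^2
= 66 · 0.0071334 · 0.1521 = 0.071610

0.0716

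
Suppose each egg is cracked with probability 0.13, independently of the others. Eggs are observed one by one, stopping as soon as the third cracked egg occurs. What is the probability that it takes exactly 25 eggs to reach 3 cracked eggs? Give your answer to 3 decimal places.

0.028

Y = trial on which the third success occurs; negative binomial, r=3, p=0.13.
P(Y=25) = C(24,2) · p^3 · (1−p)^22
= 276 · 0.002197 · 0.046711 = 0.02832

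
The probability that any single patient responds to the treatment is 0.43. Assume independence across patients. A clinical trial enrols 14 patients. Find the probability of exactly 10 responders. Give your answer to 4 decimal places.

X ~ Binomial(n=14, p=0.43).
P(X=10) = C(14,10) · p^10 · (1−p)^4
= 1001 · 0.00021611 · 0.10556 = 0.022836

0.0228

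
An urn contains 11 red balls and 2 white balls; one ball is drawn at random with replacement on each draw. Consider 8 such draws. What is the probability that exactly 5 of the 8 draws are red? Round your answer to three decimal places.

X ~ Binomial(n=8, p=0.846154).
P(X=5) = C(8,5) · p^5 · (1−p)^3
= 56 · 0.43376 · 0.0036413 = 0.08845

0.088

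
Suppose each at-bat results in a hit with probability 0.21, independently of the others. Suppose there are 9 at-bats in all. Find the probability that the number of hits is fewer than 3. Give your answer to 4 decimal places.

X ~ Binomial(9, 0.21); P(X ≤ 2) = Σ C(9,k) p^k (1−p)^(9−k) over k:
  k=0: C(9,0)·0.21^0·0.79^9 = 0.119852
  k=1: C(9,1)·0.21^1·0.79^8 = 0.286734
  k=2: C(9,2)·0.21^2·0.79^7 = 0.304881
Total = 0.711466

0.7115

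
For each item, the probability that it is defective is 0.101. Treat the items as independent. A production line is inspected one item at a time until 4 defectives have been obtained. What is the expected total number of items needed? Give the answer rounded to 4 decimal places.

Y = total items until the fourth success; negative binomial with r=4, p=0.101.
E[Y] = r / p = 4 / 0.101 = 39.603960

39.6040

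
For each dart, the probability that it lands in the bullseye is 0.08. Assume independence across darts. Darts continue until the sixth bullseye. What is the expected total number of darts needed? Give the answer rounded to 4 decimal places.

75.0000

Y = total darts until the sixth success; negative binomial with r=6, p=0.08.
E[Y] = r / p = 6 / 0.08 = 75.000000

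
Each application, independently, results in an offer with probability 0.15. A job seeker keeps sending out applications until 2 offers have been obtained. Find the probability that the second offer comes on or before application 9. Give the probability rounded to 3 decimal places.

Finishing within 9 applications ⇔ at least 2 successes in the first 9. With X ~ Binomial(9, 0.15), P(Y ≤ 9) = 1 − P(X ≤ 1).
  k=0: C(9,0)·0.15^0·0.85^9 = 0.23162
  k=1: C(9,1)·0.15^1·0.85^8 = 0.36786
1 − 0.59948 = 0.40052

0.401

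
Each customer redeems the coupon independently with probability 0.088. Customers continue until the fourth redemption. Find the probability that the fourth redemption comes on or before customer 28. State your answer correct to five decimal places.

Finishing within 28 customers ⇔ at least 4 successes in the first 28. With X ~ Binomial(28, 0.088), P(Y ≤ 28) = 1 − P(X ≤ 3).
  k=0: C(28,0)·0.088^0·0.912^28 = 0.0758325
  k=1: C(28,1)·0.088^1·0.912^27 = 0.2048808
  k=2: C(28,2)·0.088^2·0.912^26 = 0.2668842
  k=3: C(28,3)·0.088^3·0.912^25 = 0.2231839
1 − 0.7707815 = 0.2292185

0.22922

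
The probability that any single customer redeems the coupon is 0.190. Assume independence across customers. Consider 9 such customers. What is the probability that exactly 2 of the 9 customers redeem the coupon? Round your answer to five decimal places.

0.29731

X ~ Binomial(n=9, p=0.19).
P(X=2) = C(9,2) · p^2 · (1−p)^7
= 36 · 0.0361 · 0.22877 = 0.2973068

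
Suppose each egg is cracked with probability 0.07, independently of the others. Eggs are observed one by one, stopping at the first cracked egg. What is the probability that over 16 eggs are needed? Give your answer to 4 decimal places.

Y = number of eggs to the first success; geometric, p = 0.07.
P(Y > 16) = P(first 16 all fail) = (1−p)^16 = 0.313132

0.3131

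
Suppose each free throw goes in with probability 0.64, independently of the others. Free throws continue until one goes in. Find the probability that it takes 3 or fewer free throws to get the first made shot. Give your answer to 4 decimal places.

0.9533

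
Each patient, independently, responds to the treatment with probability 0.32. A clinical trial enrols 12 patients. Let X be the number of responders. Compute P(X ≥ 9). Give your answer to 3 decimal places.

X ~ Binomial(12, 0.32); P(X ≥ 9) = Σ C(12,k) p^k (1−p)^(12−k) over k:
  k=9: C(12,9)·0.32^9·0.68^3 = 0.00243
  k=10: C(12,10)·0.32^10·0.68^2 = 0.00034
  k=11: C(12,11)·0.32^11·0.68^1 = 0.00003
  k=12: C(12,12)·0.32^12·0.68^0 = 0.00000
Total = 0.00281

0.003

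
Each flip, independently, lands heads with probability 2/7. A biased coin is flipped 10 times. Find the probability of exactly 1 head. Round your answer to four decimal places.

X ~ Binomial(n=10, p=0.285714).
P(X=1) = C(10,1) · p^1 · (1−p)^9
= 10 · 0.28571 · 0.0484 = 0.138286

0.1383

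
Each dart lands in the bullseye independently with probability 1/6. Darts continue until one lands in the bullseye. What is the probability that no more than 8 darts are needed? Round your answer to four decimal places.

0.7674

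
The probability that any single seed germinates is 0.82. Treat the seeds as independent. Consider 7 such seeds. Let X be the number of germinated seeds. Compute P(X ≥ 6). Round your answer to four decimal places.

X ~ Binomial(7, 0.82); P(X ≥ 6) = Σ C(7,k) p^k (1−p)^(7−k) over k:
  k=6: C(7,6)·0.82^6·0.18^1 = 0.383048
  k=7: C(7,7)·0.82^7·0.18^0 = 0.249285
Total = 0.632334

0.6323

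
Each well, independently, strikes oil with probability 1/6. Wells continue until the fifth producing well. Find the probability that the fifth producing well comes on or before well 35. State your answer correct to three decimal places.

0.716

Finishing within 35 wells ⇔ at least 5 successes in the first 35. With X ~ Binomial(35, 0.166667), P(Y ≤ 35) = 1 − P(X ≤ 4).
  k=0: C(35,0)·0.166667^0·0.833333^35 = 0.00169
  k=1: C(35,1)·0.166667^1·0.833333^34 = 0.01185
  k=2: C(35,2)·0.166667^2·0.833333^33 = 0.04029
  k=3: C(35,3)·0.166667^3·0.833333^32 = 0.08865
  k=4: C(35,4)·0.166667^4·0.833333^31 = 0.14183
1 − 0.28432 = 0.71568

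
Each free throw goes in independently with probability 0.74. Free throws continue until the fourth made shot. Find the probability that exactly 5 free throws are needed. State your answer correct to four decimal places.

Y = trial on which the fourth success occurs; negative binomial, r=4, p=0.74.
P(Y=5) = C(4,3) · p^4 · (1−p)^1
= 4 · 0.29987 · 0.26 = 0.311860

0.3119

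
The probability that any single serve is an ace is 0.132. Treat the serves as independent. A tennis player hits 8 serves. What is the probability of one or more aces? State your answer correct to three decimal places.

P(at least one) = 1 − P(none) = 1 − (1 − 0.132)^8
= 1 − 0.32222 = 0.67778

0.678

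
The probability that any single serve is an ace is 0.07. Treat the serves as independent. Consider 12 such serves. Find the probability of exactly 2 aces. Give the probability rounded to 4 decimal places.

0.1565

X ~ Binomial(n=12, p=0.07).
P(X=2) = C(12,2) · p^2 · (1−p)^10
= 66 · 0.0049 · 0.48398 = 0.156520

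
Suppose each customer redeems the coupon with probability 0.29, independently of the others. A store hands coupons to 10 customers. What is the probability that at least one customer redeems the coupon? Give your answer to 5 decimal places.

P(at least one) = 1 − P(none) = 1 − (1 − 0.29)^10
= 1 − 0.0325524 = 0.9674476

0.96745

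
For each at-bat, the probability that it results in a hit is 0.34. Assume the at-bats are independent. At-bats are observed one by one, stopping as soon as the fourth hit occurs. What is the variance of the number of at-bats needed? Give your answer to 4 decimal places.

Y = total at-bats until the fourth success; negative binomial with r=4, p=0.34.
Var(Y) = r(1−p)/p² = 4·0.66 / 0.34² = 22.837370

22.8374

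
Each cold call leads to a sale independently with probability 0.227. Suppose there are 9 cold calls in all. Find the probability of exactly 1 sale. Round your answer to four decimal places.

0.2604

X ~ Binomial(n=9, p=0.227).
P(X=1) = C(9,1) · p^1 · (1−p)^8
= 9 · 0.227 · 0.12748 = 0.260438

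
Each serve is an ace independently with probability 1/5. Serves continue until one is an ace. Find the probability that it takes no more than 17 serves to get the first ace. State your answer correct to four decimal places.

Y = number of serves to the first success; geometric, p = 0.20.
P(Y ≤ 17) = 1 − (1−p)^17 = 1 − 0.022518 = 0.977482

0.9775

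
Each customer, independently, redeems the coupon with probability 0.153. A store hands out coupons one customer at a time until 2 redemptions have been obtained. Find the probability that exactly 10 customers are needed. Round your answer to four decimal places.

0.0558

Y = trial on which the second success occurs; negative binomial, r=2, p=0.153.
P(Y=10) = C(9,1) · p^2 · (1−p)^8
= 9 · 0.023409 · 0.26489 = 0.055808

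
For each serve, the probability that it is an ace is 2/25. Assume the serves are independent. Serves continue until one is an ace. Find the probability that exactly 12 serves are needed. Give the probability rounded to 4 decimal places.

Geometric (trials to first success), p = 0.08.
P(Y = 12) = (1−p)^11 · p = 0.39964 · 0.08 = 0.031971

0.0320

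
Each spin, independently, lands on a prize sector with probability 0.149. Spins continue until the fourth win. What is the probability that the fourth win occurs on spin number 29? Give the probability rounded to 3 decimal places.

Y = trial on which the fourth success occurs; negative binomial, r=4, p=0.149.
P(Y=29) = C(28,3) · p^4 · (1−p)^25
= 3276 · 0.00049288 · 0.017711 = 0.02860

0.029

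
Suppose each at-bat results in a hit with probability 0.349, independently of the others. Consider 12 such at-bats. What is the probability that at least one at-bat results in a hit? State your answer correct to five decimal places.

P(at least one) = 1 − P(none) = 1 − (1 − 0.349)^12
= 1 − 0.0057939 = 0.9942061

0.99421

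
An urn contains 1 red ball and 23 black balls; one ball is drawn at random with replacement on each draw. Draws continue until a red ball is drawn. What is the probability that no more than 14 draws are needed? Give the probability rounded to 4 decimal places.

0.4489

Y = number of draws to the first success; geometric, p = 0.041667.
P(Y ≤ 14) = 1 − (1−p)^14 = 1 − 0.551102 = 0.448898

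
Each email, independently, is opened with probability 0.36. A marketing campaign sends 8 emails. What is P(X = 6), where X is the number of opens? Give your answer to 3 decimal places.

X ~ Binomial(n=8, p=0.36).
P(X=6) = C(8,6) · p^6 · (1−p)^2
= 28 · 0.0021768 · 0.4096 = 0.02497

0.025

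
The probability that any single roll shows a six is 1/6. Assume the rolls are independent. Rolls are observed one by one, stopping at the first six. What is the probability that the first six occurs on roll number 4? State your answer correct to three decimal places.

Geometric (trials to first success), p = 0.166667.
P(Y = 4) = (1−p)^3 · p = 0.5787 · 0.166667 = 0.09645

0.096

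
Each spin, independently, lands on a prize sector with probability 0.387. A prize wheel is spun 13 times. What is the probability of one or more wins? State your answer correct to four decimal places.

0.9983

P(at least one) = 1 − P(none) = 1 − (1 − 0.387)^13
= 1 − 0.001726 = 0.998274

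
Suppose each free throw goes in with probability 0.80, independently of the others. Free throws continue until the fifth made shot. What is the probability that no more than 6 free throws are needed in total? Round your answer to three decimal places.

0.655

Finishing within 6 free throws ⇔ at least 5 successes in the first 6. With X ~ Binomial(6, 0.80), P(Y ≤ 6) = 1 − P(X ≤ 4).
  k=0: C(6,0)·0.80^0·0.20^6 = 0.00006
  k=1: C(6,1)·0.80^1·0.20^5 = 0.00154
  k=2: C(6,2)·0.80^2·0.20^4 = 0.01536
  k=3: C(6,3)·0.80^3·0.20^3 = 0.08192
  k=4: C(6,4)·0.80^4·0.20^2 = 0.24576
1 − 0.34464 = 0.65536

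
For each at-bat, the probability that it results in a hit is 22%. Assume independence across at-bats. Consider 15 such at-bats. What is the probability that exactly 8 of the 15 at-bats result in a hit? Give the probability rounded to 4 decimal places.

0.0062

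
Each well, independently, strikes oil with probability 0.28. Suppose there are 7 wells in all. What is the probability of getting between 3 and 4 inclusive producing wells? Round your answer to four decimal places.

X ~ Binomial(7, 0.28); P(3 ≤ X ≤ 4) = Σ C(7,k) p^k (1−p)^(7−k) over k:
  k=3: C(7,3)·0.28^3·0.72^4 = 0.206477
  k=4: C(7,4)·0.28^4·0.72^3 = 0.080297
Total = 0.286774

0.2868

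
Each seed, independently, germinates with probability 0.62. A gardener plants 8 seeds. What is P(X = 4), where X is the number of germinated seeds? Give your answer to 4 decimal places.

0.2157

X ~ Binomial(n=8, p=0.62).
P(X=4) = C(8,4) · p^4 · (1−p)^4
= 70 · 0.14776 · 0.020851 = 0.215675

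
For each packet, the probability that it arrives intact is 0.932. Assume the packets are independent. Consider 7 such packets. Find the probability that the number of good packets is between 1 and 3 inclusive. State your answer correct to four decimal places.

0.0006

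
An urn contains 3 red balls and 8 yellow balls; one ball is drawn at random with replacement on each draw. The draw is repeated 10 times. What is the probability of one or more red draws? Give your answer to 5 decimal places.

P(at least one) = 1 − P(none) = 1 − (1 − 0.272727)^10
= 1 − 0.0413974 = 0.9586026

0.95860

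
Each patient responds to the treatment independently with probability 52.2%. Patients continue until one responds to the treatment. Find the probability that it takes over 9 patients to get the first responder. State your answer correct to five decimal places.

0.00130

Y = number of patients to the first success; geometric, p = 0.522.
P(Y > 9) = P(first 9 all fail) = (1−p)^9 = 0.0013027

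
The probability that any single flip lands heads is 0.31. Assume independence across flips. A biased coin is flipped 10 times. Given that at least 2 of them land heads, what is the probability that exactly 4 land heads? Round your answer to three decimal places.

X ~ Binomial(10, 0.31). Want P(X=4 | X≥2) = P(X=4) / P(X≥2).
P(X=4) = C(10,4)·0.31^4·0.69^6 = 0.20930
P(X≥2) = 1 − 0.02446 − 0.10990 = 0.86564
Ratio = 0.20930 / 0.86564 = 0.24178

0.242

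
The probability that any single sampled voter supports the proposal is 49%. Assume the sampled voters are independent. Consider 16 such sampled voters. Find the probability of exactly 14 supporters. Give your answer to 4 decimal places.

0.0014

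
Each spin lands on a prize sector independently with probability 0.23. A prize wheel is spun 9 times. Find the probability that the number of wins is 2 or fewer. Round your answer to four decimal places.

0.6566

X ~ Binomial(9, 0.23); P(X ≤ 2) = Σ C(9,k) p^k (1−p)^(9−k) over k:
  k=0: C(9,0)·0.23^0·0.77^9 = 0.095152
  k=1: C(9,1)·0.23^1·0.77^8 = 0.255797
  k=2: C(9,2)·0.23^2·0.77^7 = 0.305628
Total = 0.656577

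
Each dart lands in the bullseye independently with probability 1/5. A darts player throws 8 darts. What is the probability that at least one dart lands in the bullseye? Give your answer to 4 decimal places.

0.8322

P(at least one) = 1 − P(none) = 1 − (1 − 0.20)^8
= 1 − 0.167772 = 0.832228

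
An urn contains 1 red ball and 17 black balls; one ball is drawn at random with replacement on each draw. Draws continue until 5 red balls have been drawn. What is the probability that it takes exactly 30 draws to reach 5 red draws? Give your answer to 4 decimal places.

Y = trial on which the fifth success occurs; negative binomial, r=5, p=0.055556.
P(Y=30) = C(29,4) · p^5 · (1−p)^25
= 23751 · 5.2922e-07 · 0.23956 = 0.003011

0.0030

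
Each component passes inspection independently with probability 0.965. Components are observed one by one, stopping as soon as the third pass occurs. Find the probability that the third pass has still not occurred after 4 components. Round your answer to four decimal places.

Needing more than 4 components ⇔ fewer than 3 successes in the first 4. With X ~ Binomial(4, 0.965), P(Y > 4) = P(X ≤ 2).
  k=0: C(4,0)·0.965^0·0.035^4 = 0.000002
  k=1: C(4,1)·0.965^1·0.035^3 = 0.000165
  k=2: C(4,2)·0.965^2·0.035^2 = 0.006845
P(X ≤ 2) = 0.007012

0.0070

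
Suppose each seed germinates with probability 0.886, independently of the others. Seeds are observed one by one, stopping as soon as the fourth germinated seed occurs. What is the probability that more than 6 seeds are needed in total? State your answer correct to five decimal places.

Needing more than 6 seeds ⇔ fewer than 4 successes in the first 6. With X ~ Binomial(6, 0.886), P(Y > 6) = P(X ≤ 3).
  k=0: C(6,0)·0.886^0·0.114^6 = 0.0000022
  k=1: C(6,1)·0.886^1·0.114^5 = 0.0001024
  k=2: C(6,2)·0.886^2·0.114^4 = 0.0019887
  k=3: C(6,3)·0.886^3·0.114^3 = 0.0206085
P(X ≤ 3) = 0.0227018

0.02270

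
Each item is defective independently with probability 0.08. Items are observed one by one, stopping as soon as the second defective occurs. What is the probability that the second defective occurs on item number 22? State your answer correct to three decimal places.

0.025

Y = trial on which the second success occurs; negative binomial, r=2, p=0.08.
P(Y=22) = C(21,1) · p^2 · (1−p)^20
= 21 · 0.0064 · 0.18869 = 0.02536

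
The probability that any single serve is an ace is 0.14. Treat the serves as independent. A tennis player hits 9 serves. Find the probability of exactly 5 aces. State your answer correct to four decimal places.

X ~ Binomial(n=9, p=0.14).
P(X=5) = C(9,5) · p^5 · (1−p)^4
= 126 · 5.3782e-05 · 0.54701 = 0.003707

0.0037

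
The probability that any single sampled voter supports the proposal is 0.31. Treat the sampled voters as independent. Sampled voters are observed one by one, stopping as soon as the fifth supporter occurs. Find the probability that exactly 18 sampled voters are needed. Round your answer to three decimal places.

0.055

Y = trial on which the fifth success occurs; negative binomial, r=5, p=0.31.
P(Y=18) = C(17,4) · p^5 · (1−p)^13
= 2380 · 0.0028629 · 0.008036 = 0.05475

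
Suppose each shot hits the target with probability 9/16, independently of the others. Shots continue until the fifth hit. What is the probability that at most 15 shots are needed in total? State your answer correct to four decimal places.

0.9799

Finishing within 15 shots ⇔ at least 5 successes in the first 15. With X ~ Binomial(15, 0.5625), P(Y ≤ 15) = 1 − P(X ≤ 4).
  k=0: C(15,0)·0.5625^0·0.4375^15 = 0.000004
  k=1: C(15,1)·0.5625^1·0.4375^14 = 0.000079
  k=2: C(15,2)·0.5625^2·0.4375^13 = 0.000715
  k=3: C(15,3)·0.5625^3·0.4375^12 = 0.003982
  k=4: C(15,4)·0.5625^4·0.4375^11 = 0.015360
1 − 0.020140 = 0.979860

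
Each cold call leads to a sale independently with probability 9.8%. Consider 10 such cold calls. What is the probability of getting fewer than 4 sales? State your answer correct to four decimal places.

0.9881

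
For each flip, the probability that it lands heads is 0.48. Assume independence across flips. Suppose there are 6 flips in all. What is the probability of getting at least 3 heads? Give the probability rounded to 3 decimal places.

0.618

X ~ Binomial(6, 0.48); P(X ≥ 3) = Σ C(6,k) p^k (1−p)^(6−k) over k:
  k=3: C(6,3)·0.48^3·0.52^3 = 0.31100
  k=4: C(6,4)·0.48^4·0.52^2 = 0.21531
  k=5: C(6,5)·0.48^5·0.52^1 = 0.07950
  k=6: C(6,6)·0.48^6·0.52^0 = 0.01223
Total = 0.61804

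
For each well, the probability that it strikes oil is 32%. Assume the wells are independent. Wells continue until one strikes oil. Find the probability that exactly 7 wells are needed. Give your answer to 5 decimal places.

Geometric (trials to first success), p = 0.32.
P(Y = 7) = (1−p)^6 · p = 0.098867 · 0.32 = 0.0316376

0.03164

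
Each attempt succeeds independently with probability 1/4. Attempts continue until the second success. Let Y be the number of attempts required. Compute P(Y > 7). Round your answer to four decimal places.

0.4449

Needing more than 7 attempts ⇔ fewer than 2 successes in the first 7. With X ~ Binomial(7, 0.25), P(Y > 7) = P(X ≤ 1).
  k=0: C(7,0)·0.25^0·0.75^7 = 0.133484
  k=1: C(7,1)·0.25^1·0.75^6 = 0.311462
P(X ≤ 1) = 0.444946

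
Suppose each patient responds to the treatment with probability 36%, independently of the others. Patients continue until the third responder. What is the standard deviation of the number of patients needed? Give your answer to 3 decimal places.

3.849

Y = total patients until the third success; negative binomial with r=3, p=0.36.
SD(Y) = √[r(1−p)/p²] = √(14.81481) = 3.84900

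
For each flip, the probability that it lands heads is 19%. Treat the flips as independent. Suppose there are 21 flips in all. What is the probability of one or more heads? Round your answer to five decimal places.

0.98803

P(at least one) = 1 − P(none) = 1 − (1 − 0.19)^21
= 1 − 0.0119725 = 0.9880275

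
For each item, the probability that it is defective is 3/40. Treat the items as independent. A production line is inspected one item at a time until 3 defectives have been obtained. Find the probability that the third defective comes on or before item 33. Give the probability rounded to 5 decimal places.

0.45451

Finishing within 33 items ⇔ at least 3 successes in the first 33. With X ~ Binomial(33, 0.075), P(Y ≤ 33) = 1 − P(X ≤ 2).
  k=0: C(33,0)·0.075^0·0.925^33 = 0.0763268
  k=1: C(33,1)·0.075^1·0.925^32 = 0.2042258
  k=2: C(33,2)·0.075^2·0.925^31 = 0.2649416
1 − 0.5454942 = 0.4545058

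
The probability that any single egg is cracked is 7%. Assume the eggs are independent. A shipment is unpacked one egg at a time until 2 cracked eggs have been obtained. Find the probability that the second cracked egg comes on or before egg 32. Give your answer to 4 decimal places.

Finishing within 32 eggs ⇔ at least 2 successes in the first 32. With X ~ Binomial(32, 0.07), P(Y ≤ 32) = 1 − P(X ≤ 1).
  k=0: C(32,0)·0.07^0·0.93^32 = 0.098052
  k=1: C(32,1)·0.07^1·0.93^31 = 0.236167
1 − 0.334219 = 0.665781

0.6658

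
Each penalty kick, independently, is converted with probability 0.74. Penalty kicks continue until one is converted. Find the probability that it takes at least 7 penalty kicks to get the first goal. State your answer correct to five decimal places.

Y = number of penalty kicks to the first success; geometric, p = 0.74.
P(Y > 6) = P(first 6 all fail) = (1−p)^6 = 0.0003089

0.00031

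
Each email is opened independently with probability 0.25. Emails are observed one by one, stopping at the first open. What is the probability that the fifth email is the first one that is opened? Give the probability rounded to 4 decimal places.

0.0791

Geometric (trials to first success), p = 0.25.
P(Y = 5) = (1−p)^4 · p = 0.31641 · 0.25 = 0.079102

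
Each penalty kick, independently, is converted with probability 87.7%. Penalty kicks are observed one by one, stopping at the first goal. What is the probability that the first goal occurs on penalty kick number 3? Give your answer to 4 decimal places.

0.0133

Geometric (trials to first success), p = 0.877.
P(Y = 3) = (1−p)^2 · p = 0.015129 · 0.877 = 0.013268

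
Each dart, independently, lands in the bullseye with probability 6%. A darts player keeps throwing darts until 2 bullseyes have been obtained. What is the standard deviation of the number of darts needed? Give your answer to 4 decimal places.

22.8522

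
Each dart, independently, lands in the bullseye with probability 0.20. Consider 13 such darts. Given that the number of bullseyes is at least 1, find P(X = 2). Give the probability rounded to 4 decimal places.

X ~ Binomial(13, 0.20). Want P(X=2 | X≥1) = P(X=2) / P(X≥1).
P(X=2) = C(13,2)·0.20^2·0.80^11 = 0.268006
P(X≥1) = 1 − 0.054976 = 0.945024
Ratio = 0.268006 / 0.945024 = 0.283597

0.2836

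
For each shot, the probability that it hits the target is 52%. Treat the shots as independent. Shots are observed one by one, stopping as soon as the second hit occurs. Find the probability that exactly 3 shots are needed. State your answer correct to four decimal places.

0.2596

Y = trial on which the second success occurs; negative binomial, r=2, p=0.52.
P(Y=3) = C(2,1) · p^2 · (1−p)^1
= 2 · 0.2704 · 0.48 = 0.259584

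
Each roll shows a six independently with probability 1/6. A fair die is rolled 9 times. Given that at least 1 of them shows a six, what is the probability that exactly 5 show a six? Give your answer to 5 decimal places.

0.00969

X ~ Binomial(9, 0.166667). Want P(X=5 | X≥1) = P(X=5) / P(X≥1).
P(X=5) = C(9,5)·0.166667^5·0.833333^4 = 0.0078143
P(X≥1) = 1 − 0.1938067 = 0.8061933
Ratio = 0.0078143 / 0.8061933 = 0.0096928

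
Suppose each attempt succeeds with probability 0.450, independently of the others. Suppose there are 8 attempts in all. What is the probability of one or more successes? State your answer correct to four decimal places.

P(at least one) = 1 − P(none) = 1 − (1 − 0.45)^8
= 1 − 0.008373 = 0.991627

0.9916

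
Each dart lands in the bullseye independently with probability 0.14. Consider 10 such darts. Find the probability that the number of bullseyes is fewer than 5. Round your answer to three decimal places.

X ~ Binomial(10, 0.14); P(X ≤ 4) = Σ C(10,k) p^k (1−p)^(10−k) over k:
  k=0: C(10,0)·0.14^0·0.86^10 = 0.22130
  k=1: C(10,1)·0.14^1·0.86^9 = 0.36026
  k=2: C(10,2)·0.14^2·0.86^8 = 0.26391
  k=3: C(10,3)·0.14^3·0.86^7 = 0.11457
  k=4: C(10,4)·0.14^4·0.86^6 = 0.03264
Total = 0.99267

0.993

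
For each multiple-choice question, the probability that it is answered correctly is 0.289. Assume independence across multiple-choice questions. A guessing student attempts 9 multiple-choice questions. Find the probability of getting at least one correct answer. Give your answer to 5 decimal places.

P(at least one) = 1 − P(none) = 1 − (1 − 0.289)^9
= 1 − 0.0464330 = 0.9535670

0.95357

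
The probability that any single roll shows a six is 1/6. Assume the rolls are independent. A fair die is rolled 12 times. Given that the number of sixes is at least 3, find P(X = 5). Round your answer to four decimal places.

0.0881

X ~ Binomial(12, 0.166667). Want P(X=5 | X≥3) = P(X=5) / P(X≥3).
P(X=5) = C(12,5)·0.166667^5·0.833333^7 = 0.028425
P(X≥3) = 1 − 0.112157 − 0.269176 − 0.296094 = 0.322574
Ratio = 0.028425 / 0.322574 = 0.088119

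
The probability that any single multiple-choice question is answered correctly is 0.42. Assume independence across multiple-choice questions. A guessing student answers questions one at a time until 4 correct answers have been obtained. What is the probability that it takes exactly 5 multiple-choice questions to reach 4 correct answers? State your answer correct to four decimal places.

0.0722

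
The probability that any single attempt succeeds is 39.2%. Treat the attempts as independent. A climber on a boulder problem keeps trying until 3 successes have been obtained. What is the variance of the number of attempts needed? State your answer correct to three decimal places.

11.870

Y = total attempts until the third success; negative binomial with r=3, p=0.392.
Var(Y) = r(1−p)/p² = 3·0.608 / 0.392² = 11.87005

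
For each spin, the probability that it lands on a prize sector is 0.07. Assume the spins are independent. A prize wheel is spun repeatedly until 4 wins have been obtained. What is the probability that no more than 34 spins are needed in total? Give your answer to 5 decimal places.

0.21223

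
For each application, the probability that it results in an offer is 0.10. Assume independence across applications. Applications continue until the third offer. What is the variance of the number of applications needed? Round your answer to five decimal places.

Y = total applications until the third success; negative binomial with r=3, p=0.10.
Var(Y) = r(1−p)/p² = 3·0.90 / 0.10² = 270.0000000

270.00000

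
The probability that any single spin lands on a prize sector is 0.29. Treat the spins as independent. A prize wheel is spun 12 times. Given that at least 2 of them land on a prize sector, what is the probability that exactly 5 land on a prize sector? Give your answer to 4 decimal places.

X ~ Binomial(12, 0.29). Want P(X=5 | X≥2) = P(X=5) / P(X≥2).
P(X=5) = C(12,5)·0.29^5·0.71^7 = 0.147749
P(X≥2) = 1 − 0.016410 − 0.080431 = 0.903160
Ratio = 0.147749 / 0.903160 = 0.163591

0.1636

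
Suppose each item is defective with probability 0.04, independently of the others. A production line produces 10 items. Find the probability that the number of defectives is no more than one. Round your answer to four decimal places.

0.9418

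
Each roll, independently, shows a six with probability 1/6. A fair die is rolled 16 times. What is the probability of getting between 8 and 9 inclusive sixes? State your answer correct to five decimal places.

X ~ Binomial(16, 0.166667); P(8 ≤ X ≤ 9) = Σ C(16,k) p^k (1−p)^(16−k) over k:
  k=8: C(16,8)·0.166667^8·0.833333^8 = 0.0017820
  k=9: C(16,9)·0.166667^9·0.833333^7 = 0.0003168
Total = 0.0020989

0.00210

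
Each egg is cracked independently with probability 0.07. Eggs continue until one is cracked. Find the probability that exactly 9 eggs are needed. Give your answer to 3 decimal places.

0.039

Geometric (trials to first success), p = 0.07.
P(Y = 9) = (1−p)^8 · p = 0.55958 · 0.07 = 0.03917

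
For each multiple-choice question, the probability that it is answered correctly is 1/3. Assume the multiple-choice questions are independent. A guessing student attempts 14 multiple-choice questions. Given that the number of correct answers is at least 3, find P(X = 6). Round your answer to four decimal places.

0.1797

X ~ Binomial(14, 0.333333). Want P(X=6 | X≥3) = P(X=6) / P(X≥3).
P(X=6) = C(14,6)·0.333333^6·0.666667^8 = 0.160730
P(X≥3) = 1 − 0.003425 − 0.023978 − 0.077930 = 0.894666
Ratio = 0.160730 / 0.894666 = 0.179654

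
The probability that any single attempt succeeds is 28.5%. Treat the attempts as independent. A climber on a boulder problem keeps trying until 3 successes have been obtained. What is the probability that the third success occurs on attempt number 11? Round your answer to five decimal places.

Y = trial on which the third success occurs; negative binomial, r=3, p=0.285.
P(Y=11) = C(10,2) · p^3 · (1−p)^8
= 45 · 0.023149 · 0.068304 = 0.0711534

0.07115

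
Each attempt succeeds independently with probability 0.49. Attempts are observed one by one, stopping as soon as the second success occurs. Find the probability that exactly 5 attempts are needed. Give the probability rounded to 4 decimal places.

Y = trial on which the second success occurs; negative binomial, r=2, p=0.49.
P(Y=5) = C(4,1) · p^2 · (1−p)^3
= 4 · 0.2401 · 0.13265 = 0.127398

0.1274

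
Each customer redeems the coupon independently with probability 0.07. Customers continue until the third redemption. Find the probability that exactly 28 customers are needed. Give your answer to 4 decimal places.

0.0196

Y = trial on which the third success occurs; negative binomial, r=3, p=0.07.
P(Y=28) = C(27,2) · p^3 · (1−p)^25
= 351 · 0.000343 · 0.16296 = 0.019619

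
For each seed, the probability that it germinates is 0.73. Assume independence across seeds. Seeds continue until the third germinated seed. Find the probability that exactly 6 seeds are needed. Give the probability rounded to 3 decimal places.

Y = trial on which the third success occurs; negative binomial, r=3, p=0.73.
P(Y=6) = C(5,2) · p^3 · (1−p)^3
= 10 · 0.38902 · 0.019683 = 0.07657

0.077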